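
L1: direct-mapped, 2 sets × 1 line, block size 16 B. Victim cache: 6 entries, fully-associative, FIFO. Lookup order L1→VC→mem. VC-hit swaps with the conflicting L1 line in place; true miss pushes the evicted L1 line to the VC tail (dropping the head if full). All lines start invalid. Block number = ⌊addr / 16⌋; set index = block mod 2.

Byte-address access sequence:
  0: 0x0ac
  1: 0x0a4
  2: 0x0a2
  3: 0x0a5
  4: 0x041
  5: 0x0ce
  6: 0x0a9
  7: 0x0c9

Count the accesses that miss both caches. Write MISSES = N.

#0 0xac→b10/s0 MISS; vc=[]
#1 0xa4→b10/s0 L1-HIT; vc=[]
#2 0xa2→b10/s0 L1-HIT; vc=[]
#3 0xa5→b10/s0 L1-HIT; vc=[]
#4 0x41→b4/s0 MISS; vc=[10]
#5 0xce→b12/s0 MISS; vc=[10,4]
#6 0xa9→b10/s0 VC-HIT; vc=[12,4]
#7 0xc9→b12/s0 VC-HIT; vc=[10,4]

MISSES = 3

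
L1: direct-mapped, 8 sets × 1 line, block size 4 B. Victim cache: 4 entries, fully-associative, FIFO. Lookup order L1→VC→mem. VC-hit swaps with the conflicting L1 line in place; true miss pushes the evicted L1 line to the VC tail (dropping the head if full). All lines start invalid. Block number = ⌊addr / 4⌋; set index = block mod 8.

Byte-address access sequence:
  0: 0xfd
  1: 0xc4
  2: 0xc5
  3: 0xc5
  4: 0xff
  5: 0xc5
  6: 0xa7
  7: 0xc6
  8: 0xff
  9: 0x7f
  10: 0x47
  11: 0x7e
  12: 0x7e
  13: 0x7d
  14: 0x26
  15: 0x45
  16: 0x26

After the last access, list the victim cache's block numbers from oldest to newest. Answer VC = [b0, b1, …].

0: 0xfd (blk 63, set 7) → MISS  vc=[]
1: 0xc4 (blk 49, set 1) → MISS  vc=[]
2: 0xc5 (blk 49, set 1) → L1-HIT  vc=[]
3: 0xc5 (blk 49, set 1) → L1-HIT  vc=[]
4: 0xff (blk 63, set 7) → L1-HIT  vc=[]
5: 0xc5 (blk 49, set 1) → L1-HIT  vc=[]
6: 0xa7 (blk 41, set 1) → MISS  vc=[49]
7: 0xc6 (blk 49, set 1) → VC-HIT  vc=[41]
8: 0xff (blk 63, set 7) → L1-HIT  vc=[41]
9: 0x7f (blk 31, set 7) → MISS  vc=[41, 63]
10: 0x47 (blk 17, set 1) → MISS  vc=[41, 63, 49]
11: 0x7e (blk 31, set 7) → L1-HIT  vc=[41, 63, 49]
12: 0x7e (blk 31, set 7) → L1-HIT  vc=[41, 63, 49]
13: 0x7d (blk 31, set 7) → L1-HIT  vc=[41, 63, 49]
14: 0x26 (blk 9, set 1) → MISS  vc=[41, 63, 49, 17]
15: 0x45 (blk 17, set 1) → VC-HIT  vc=[41, 63, 49, 9]
16: 0x26 (blk 9, set 1) → VC-HIT  vc=[41, 63, 49, 17]

VC = [41, 63, 49, 17]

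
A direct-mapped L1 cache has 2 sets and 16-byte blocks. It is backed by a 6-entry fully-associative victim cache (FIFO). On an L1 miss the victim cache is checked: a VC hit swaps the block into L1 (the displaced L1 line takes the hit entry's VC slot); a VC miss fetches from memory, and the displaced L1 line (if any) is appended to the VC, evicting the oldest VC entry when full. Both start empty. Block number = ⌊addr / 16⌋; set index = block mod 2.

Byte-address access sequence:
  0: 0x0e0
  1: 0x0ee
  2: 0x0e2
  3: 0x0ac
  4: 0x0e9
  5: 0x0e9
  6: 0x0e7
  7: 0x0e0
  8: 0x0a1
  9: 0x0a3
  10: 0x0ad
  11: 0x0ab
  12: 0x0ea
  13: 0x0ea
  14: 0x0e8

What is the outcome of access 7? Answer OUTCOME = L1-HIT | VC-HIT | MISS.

OUTCOME = L1-HIT

0: 0xe0 (blk 14, set 0) → MISS  vc=[]
1: 0xee (blk 14, set 0) → L1-HIT  vc=[]
2: 0xe2 (blk 14, set 0) → L1-HIT  vc=[]
3: 0xac (blk 10, set 0) → MISS  vc=[14]
4: 0xe9 (blk 14, set 0) → VC-HIT  vc=[10]
5: 0xe9 (blk 14, set 0) → L1-HIT  vc=[10]
6: 0xe7 (blk 14, set 0) → L1-HIT  vc=[10]
7: 0xe0 (blk 14, set 0) → L1-HIT  vc=[10]
8: 0xa1 (blk 10, set 0) → VC-HIT  vc=[14]
9: 0xa3 (blk 10, set 0) → L1-HIT  vc=[14]
10: 0xad (blk 10, set 0) → L1-HIT  vc=[14]
11: 0xab (blk 10, set 0) → L1-HIT  vc=[14]
12: 0xea (blk 14, set 0) → VC-HIT  vc=[10]
13: 0xea (blk 14, set 0) → L1-HIT  vc=[10]
14: 0xe8 (blk 14, set 0) → L1-HIT  vc=[10]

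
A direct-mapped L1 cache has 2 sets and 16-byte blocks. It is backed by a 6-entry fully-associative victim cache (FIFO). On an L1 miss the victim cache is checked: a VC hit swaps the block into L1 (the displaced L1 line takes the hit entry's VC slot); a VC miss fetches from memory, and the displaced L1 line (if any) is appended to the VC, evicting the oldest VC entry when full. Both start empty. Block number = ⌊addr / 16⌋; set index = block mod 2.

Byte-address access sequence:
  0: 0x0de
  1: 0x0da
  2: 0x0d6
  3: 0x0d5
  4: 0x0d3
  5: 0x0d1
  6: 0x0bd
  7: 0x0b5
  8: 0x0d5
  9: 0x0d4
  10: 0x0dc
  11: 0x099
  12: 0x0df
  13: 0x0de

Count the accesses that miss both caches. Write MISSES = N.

MISSES = 3

  [0] addr=0xde blk=13 s=1: MISS | VC []
  [1] addr=0xda blk=13 s=1: L1-HIT | VC []
  [2] addr=0xd6 blk=13 s=1: L1-HIT | VC []
  [3] addr=0xd5 blk=13 s=1: L1-HIT | VC []
  [4] addr=0xd3 blk=13 s=1: L1-HIT | VC []
  [5] addr=0xd1 blk=13 s=1: L1-HIT | VC []
  [6] addr=0xbd blk=11 s=1: MISS | VC [13]
  [7] addr=0xb5 blk=11 s=1: L1-HIT | VC [13]
  [8] addr=0xd5 blk=13 s=1: VC-HIT | VC [11]
  [9] addr=0xd4 blk=13 s=1: L1-HIT | VC [11]
  [10] addr=0xdc blk=13 s=1: L1-HIT | VC [11]
  [11] addr=0x99 blk=9 s=1: MISS | VC [11, 13]
  [12] addr=0xdf blk=13 s=1: VC-HIT | VC [11, 9]
  [13] addr=0xde blk=13 s=1: L1-HIT | VC [11, 9]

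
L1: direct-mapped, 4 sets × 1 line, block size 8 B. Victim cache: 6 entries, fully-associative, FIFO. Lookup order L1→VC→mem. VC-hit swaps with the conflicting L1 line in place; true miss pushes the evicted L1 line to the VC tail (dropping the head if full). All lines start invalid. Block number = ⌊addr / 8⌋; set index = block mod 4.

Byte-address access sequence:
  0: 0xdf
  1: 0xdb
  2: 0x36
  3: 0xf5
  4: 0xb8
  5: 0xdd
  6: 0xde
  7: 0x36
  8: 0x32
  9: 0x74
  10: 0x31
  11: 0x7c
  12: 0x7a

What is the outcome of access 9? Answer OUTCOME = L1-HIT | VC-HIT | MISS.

#0 0xdf→b27/s3 MISS; vc=[]
#1 0xdb→b27/s3 L1-HIT; vc=[]
#2 0x36→b6/s2 MISS; vc=[]
#3 0xf5→b30/s2 MISS; vc=[6]
#4 0xb8→b23/s3 MISS; vc=[6,27]
#5 0xdd→b27/s3 VC-HIT; vc=[6,23]
#6 0xde→b27/s3 L1-HIT; vc=[6,23]
#7 0x36→b6/s2 VC-HIT; vc=[30,23]
#8 0x32→b6/s2 L1-HIT; vc=[30,23]
#9 0x74→b14/s2 MISS; vc=[30,23,6]
#10 0x31→b6/s2 VC-HIT; vc=[30,23,14]
#11 0x7c→b15/s3 MISS; vc=[30,23,14,27]
#12 0x7a→b15/s3 L1-HIT; vc=[30,23,14,27]

OUTCOME = MISS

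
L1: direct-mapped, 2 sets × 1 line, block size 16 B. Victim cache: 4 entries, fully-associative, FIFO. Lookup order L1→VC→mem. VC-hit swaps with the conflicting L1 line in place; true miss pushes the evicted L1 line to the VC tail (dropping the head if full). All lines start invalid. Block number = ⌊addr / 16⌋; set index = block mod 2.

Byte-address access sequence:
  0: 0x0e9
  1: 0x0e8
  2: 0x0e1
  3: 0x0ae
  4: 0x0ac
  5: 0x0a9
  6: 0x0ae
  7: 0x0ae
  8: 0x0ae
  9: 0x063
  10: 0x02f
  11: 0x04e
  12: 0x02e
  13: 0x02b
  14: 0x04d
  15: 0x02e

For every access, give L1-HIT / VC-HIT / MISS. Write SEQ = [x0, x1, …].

SEQ = [MISS, L1-HIT, L1-HIT, MISS, L1-HIT, L1-HIT, L1-HIT, L1-HIT, L1-HIT, MISS, MISS, MISS, VC-HIT, L1-HIT, VC-HIT, VC-HIT]

#0 0xe9→b14/s0 MISS; vc=[]
#1 0xe8→b14/s0 L1-HIT; vc=[]
#2 0xe1→b14/s0 L1-HIT; vc=[]
#3 0xae→b10/s0 MISS; vc=[14]
#4 0xac→b10/s0 L1-HIT; vc=[14]
#5 0xa9→b10/s0 L1-HIT; vc=[14]
#6 0xae→b10/s0 L1-HIT; vc=[14]
#7 0xae→b10/s0 L1-HIT; vc=[14]
#8 0xae→b10/s0 L1-HIT; vc=[14]
#9 0x63→b6/s0 MISS; vc=[14,10]
#10 0x2f→b2/s0 MISS; vc=[14,10,6]
#11 0x4e→b4/s0 MISS; vc=[14,10,6,2]
#12 0x2e→b2/s0 VC-HIT; vc=[14,10,6,4]
#13 0x2b→b2/s0 L1-HIT; vc=[14,10,6,4]
#14 0x4d→b4/s0 VC-HIT; vc=[14,10,6,2]
#15 0x2e→b2/s0 VC-HIT; vc=[14,10,6,4]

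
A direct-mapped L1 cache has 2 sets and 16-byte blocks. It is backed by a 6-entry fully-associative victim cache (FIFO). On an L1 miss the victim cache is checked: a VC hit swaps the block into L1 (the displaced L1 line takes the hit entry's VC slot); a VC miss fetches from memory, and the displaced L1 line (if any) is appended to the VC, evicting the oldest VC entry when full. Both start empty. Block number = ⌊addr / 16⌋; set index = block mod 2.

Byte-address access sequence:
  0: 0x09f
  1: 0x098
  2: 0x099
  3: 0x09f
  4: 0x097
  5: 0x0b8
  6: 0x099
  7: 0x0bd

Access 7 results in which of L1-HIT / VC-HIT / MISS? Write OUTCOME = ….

  [0] addr=0x9f blk=9 s=1: MISS | VC []
  [1] addr=0x98 blk=9 s=1: L1-HIT | VC []
  [2] addr=0x99 blk=9 s=1: L1-HIT | VC []
  [3] addr=0x9f blk=9 s=1: L1-HIT | VC []
  [4] addr=0x97 blk=9 s=1: L1-HIT | VC []
  [5] addr=0xb8 blk=11 s=1: MISS | VC [9]
  [6] addr=0x99 blk=9 s=1: VC-HIT | VC [11]
  [7] addr=0xbd blk=11 s=1: VC-HIT | VC [9]

OUTCOME = VC-HIT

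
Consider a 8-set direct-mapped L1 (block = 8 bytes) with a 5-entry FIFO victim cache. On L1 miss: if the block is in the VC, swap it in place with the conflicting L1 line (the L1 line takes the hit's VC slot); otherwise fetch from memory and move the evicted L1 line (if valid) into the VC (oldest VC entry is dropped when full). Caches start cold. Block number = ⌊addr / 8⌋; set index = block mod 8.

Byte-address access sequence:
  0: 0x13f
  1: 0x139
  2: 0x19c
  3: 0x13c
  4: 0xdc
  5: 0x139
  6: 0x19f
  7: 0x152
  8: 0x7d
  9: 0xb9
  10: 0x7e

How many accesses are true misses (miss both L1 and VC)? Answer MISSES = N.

0: 0x13f (blk 39, set 7) → MISS  vc=[]
1: 0x139 (blk 39, set 7) → L1-HIT  vc=[]
2: 0x19c (blk 51, set 3) → MISS  vc=[]
3: 0x13c (blk 39, set 7) → L1-HIT  vc=[]
4: 0xdc (blk 27, set 3) → MISS  vc=[51]
5: 0x139 (blk 39, set 7) → L1-HIT  vc=[51]
6: 0x19f (blk 51, set 3) → VC-HIT  vc=[27]
7: 0x152 (blk 42, set 2) → MISS  vc=[27]
8: 0x7d (blk 15, set 7) → MISS  vc=[27, 39]
9: 0xb9 (blk 23, set 7) → MISS  vc=[27, 39, 15]
10: 0x7e (blk 15, set 7) → VC-HIT  vc=[27, 39, 23]

MISSES = 6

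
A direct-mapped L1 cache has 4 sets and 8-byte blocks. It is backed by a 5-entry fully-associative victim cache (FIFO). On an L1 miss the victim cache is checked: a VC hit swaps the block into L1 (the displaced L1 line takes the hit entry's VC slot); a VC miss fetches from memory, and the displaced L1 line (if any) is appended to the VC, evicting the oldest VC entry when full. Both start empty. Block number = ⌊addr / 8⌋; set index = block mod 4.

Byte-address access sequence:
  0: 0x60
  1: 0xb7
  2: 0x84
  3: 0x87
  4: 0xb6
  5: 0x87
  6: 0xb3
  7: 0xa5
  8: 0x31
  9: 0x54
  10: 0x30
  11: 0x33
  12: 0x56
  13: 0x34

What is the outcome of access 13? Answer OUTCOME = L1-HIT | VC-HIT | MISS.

0: 0x60 (blk 12, set 0) → MISS  vc=[]
1: 0xb7 (blk 22, set 2) → MISS  vc=[]
2: 0x84 (blk 16, set 0) → MISS  vc=[12]
3: 0x87 (blk 16, set 0) → L1-HIT  vc=[12]
4: 0xb6 (blk 22, set 2) → L1-HIT  vc=[12]
5: 0x87 (blk 16, set 0) → L1-HIT  vc=[12]
6: 0xb3 (blk 22, set 2) → L1-HIT  vc=[12]
7: 0xa5 (blk 20, set 0) → MISS  vc=[12, 16]
8: 0x31 (blk 6, set 2) → MISS  vc=[12, 16, 22]
9: 0x54 (blk 10, set 2) → MISS  vc=[12, 16, 22, 6]
10: 0x30 (blk 6, set 2) → VC-HIT  vc=[12, 16, 22, 10]
11: 0x33 (blk 6, set 2) → L1-HIT  vc=[12, 16, 22, 10]
12: 0x56 (blk 10, set 2) → VC-HIT  vc=[12, 16, 22, 6]
13: 0x34 (blk 6, set 2) → VC-HIT  vc=[12, 16, 22, 10]

OUTCOME = VC-HIT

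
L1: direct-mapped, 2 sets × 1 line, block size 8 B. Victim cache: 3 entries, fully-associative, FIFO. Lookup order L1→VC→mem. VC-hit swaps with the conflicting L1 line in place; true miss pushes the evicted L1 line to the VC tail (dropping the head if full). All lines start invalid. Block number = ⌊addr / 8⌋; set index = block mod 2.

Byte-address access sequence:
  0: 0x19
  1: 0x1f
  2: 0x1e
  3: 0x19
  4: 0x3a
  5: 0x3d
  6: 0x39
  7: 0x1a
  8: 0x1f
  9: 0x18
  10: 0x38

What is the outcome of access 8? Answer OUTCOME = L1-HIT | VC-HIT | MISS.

  [0] addr=0x19 blk=3 s=1: MISS | VC []
  [1] addr=0x1f blk=3 s=1: L1-HIT | VC []
  [2] addr=0x1e blk=3 s=1: L1-HIT | VC []
  [3] addr=0x19 blk=3 s=1: L1-HIT | VC []
  [4] addr=0x3a blk=7 s=1: MISS | VC [3]
  [5] addr=0x3d blk=7 s=1: L1-HIT | VC [3]
  [6] addr=0x39 blk=7 s=1: L1-HIT | VC [3]
  [7] addr=0x1a blk=3 s=1: VC-HIT | VC [7]
  [8] addr=0x1f blk=3 s=1: L1-HIT | VC [7]
  [9] addr=0x18 blk=3 s=1: L1-HIT | VC [7]
  [10] addr=0x38 blk=7 s=1: VC-HIT | VC [3]

OUTCOME = L1-HIT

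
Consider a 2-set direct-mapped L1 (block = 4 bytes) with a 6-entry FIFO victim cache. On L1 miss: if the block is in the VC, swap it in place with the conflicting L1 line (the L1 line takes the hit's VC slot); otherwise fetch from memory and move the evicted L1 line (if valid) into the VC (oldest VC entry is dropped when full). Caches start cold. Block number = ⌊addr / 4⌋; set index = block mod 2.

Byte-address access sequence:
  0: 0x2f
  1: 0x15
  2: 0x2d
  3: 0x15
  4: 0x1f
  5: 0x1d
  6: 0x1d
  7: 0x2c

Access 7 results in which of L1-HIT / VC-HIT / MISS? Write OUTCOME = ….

OUTCOME = VC-HIT

  [0] addr=0x2f blk=11 s=1: MISS | VC []
  [1] addr=0x15 blk=5 s=1: MISS | VC [11]
  [2] addr=0x2d blk=11 s=1: VC-HIT | VC [5]
  [3] addr=0x15 blk=5 s=1: VC-HIT | VC [11]
  [4] addr=0x1f blk=7 s=1: MISS | VC [11, 5]
  [5] addr=0x1d blk=7 s=1: L1-HIT | VC [11, 5]
  [6] addr=0x1d blk=7 s=1: L1-HIT | VC [11, 5]
  [7] addr=0x2c blk=11 s=1: VC-HIT | VC [7, 5]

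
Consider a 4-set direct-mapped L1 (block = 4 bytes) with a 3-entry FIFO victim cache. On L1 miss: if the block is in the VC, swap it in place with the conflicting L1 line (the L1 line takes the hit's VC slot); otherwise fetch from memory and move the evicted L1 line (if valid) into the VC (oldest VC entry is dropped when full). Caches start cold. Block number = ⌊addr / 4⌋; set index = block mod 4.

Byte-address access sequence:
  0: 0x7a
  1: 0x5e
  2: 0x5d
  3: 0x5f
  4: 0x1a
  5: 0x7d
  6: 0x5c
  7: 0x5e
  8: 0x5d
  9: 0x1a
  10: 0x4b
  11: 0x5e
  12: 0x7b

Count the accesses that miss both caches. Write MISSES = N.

  [0] addr=0x7a blk=30 s=2: MISS | VC []
  [1] addr=0x5e blk=23 s=3: MISS | VC []
  [2] addr=0x5d blk=23 s=3: L1-HIT | VC []
  [3] addr=0x5f blk=23 s=3: L1-HIT | VC []
  [4] addr=0x1a blk=6 s=2: MISS | VC [30]
  [5] addr=0x7d blk=31 s=3: MISS | VC [30, 23]
  [6] addr=0x5c blk=23 s=3: VC-HIT | VC [30, 31]
  [7] addr=0x5e blk=23 s=3: L1-HIT | VC [30, 31]
  [8] addr=0x5d blk=23 s=3: L1-HIT | VC [30, 31]
  [9] addr=0x1a blk=6 s=2: L1-HIT | VC [30, 31]
  [10] addr=0x4b blk=18 s=2: MISS | VC [30, 31, 6]
  [11] addr=0x5e blk=23 s=3: L1-HIT | VC [30, 31, 6]
  [12] addr=0x7b blk=30 s=2: VC-HIT | VC [18, 31, 6]

MISSES = 5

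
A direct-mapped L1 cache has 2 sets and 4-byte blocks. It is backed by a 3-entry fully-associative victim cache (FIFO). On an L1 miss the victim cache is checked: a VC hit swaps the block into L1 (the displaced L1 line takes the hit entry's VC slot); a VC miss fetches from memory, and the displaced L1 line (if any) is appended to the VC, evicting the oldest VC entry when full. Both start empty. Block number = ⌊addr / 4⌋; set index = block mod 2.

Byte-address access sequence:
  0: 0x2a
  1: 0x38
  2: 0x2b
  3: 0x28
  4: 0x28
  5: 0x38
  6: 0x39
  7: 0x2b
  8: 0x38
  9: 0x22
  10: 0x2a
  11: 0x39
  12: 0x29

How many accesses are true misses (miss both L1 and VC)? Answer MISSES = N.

MISSES = 3

0: 0x2a (blk 10, set 0) → MISS  vc=[]
1: 0x38 (blk 14, set 0) → MISS  vc=[10]
2: 0x2b (blk 10, set 0) → VC-HIT  vc=[14]
3: 0x28 (blk 10, set 0) → L1-HIT  vc=[14]
4: 0x28 (blk 10, set 0) → L1-HIT  vc=[14]
5: 0x38 (blk 14, set 0) → VC-HIT  vc=[10]
6: 0x39 (blk 14, set 0) → L1-HIT  vc=[10]
7: 0x2b (blk 10, set 0) → VC-HIT  vc=[14]
8: 0x38 (blk 14, set 0) → VC-HIT  vc=[10]
9: 0x22 (blk 8, set 0) → MISS  vc=[10, 14]
10: 0x2a (blk 10, set 0) → VC-HIT  vc=[8, 14]
11: 0x39 (blk 14, set 0) → VC-HIT  vc=[8, 10]
12: 0x29 (blk 10, set 0) → VC-HIT  vc=[8, 14]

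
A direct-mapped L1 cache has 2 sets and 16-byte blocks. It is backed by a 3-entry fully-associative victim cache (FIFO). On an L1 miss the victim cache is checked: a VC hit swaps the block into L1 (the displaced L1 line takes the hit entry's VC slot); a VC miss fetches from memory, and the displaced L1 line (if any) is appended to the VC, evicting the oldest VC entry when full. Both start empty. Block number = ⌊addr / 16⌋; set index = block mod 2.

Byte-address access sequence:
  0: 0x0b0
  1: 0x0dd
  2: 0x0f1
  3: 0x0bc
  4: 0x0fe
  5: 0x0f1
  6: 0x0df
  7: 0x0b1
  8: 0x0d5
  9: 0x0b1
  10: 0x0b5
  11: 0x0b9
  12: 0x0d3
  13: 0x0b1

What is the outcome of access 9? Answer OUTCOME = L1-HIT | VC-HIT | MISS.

OUTCOME = VC-HIT

0: 0xb0 (blk 11, set 1) → MISS  vc=[]
1: 0xdd (blk 13, set 1) → MISS  vc=[11]
2: 0xf1 (blk 15, set 1) → MISS  vc=[11, 13]
3: 0xbc (blk 11, set 1) → VC-HIT  vc=[15, 13]
4: 0xfe (blk 15, set 1) → VC-HIT  vc=[11, 13]
5: 0xf1 (blk 15, set 1) → L1-HIT  vc=[11, 13]
6: 0xdf (blk 13, set 1) → VC-HIT  vc=[11, 15]
7: 0xb1 (blk 11, set 1) → VC-HIT  vc=[13, 15]
8: 0xd5 (blk 13, set 1) → VC-HIT  vc=[11, 15]
9: 0xb1 (blk 11, set 1) → VC-HIT  vc=[13, 15]
10: 0xb5 (blk 11, set 1) → L1-HIT  vc=[13, 15]
11: 0xb9 (blk 11, set 1) → L1-HIT  vc=[13, 15]
12: 0xd3 (blk 13, set 1) → VC-HIT  vc=[11, 15]
13: 0xb1 (blk 11, set 1) → VC-HIT  vc=[13, 15]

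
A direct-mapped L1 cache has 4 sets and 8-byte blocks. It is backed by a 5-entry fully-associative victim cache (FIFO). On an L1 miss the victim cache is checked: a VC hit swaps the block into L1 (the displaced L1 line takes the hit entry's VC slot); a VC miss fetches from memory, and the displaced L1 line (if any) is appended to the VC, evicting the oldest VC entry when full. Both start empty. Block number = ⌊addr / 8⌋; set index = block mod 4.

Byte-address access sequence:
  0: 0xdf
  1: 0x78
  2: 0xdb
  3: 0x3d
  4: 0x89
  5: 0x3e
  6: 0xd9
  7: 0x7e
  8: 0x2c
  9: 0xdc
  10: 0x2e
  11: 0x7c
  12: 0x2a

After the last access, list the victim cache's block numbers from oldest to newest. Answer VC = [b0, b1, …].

  [0] addr=0xdf blk=27 s=3: MISS | VC []
  [1] addr=0x78 blk=15 s=3: MISS | VC [27]
  [2] addr=0xdb blk=27 s=3: VC-HIT | VC [15]
  [3] addr=0x3d blk=7 s=3: MISS | VC [15, 27]
  [4] addr=0x89 blk=17 s=1: MISS | VC [15, 27]
  [5] addr=0x3e blk=7 s=3: L1-HIT | VC [15, 27]
  [6] addr=0xd9 blk=27 s=3: VC-HIT | VC [15, 7]
  [7] addr=0x7e blk=15 s=3: VC-HIT | VC [27, 7]
  [8] addr=0x2c blk=5 s=1: MISS | VC [27, 7, 17]
  [9] addr=0xdc blk=27 s=3: VC-HIT | VC [15, 7, 17]
  [10] addr=0x2e blk=5 s=1: L1-HIT | VC [15, 7, 17]
  [11] addr=0x7c blk=15 s=3: VC-HIT | VC [27, 7, 17]
  [12] addr=0x2a blk=5 s=1: L1-HIT | VC [27, 7, 17]

VC = [27, 7, 17]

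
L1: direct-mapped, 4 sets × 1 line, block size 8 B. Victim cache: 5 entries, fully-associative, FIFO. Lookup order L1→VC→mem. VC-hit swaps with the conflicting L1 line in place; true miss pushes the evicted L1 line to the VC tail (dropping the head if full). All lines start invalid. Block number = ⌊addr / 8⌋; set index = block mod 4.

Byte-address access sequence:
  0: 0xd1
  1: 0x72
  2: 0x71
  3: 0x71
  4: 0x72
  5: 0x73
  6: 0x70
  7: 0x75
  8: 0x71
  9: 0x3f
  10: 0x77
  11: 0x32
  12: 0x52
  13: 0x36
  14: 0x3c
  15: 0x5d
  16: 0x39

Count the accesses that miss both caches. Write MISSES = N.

MISSES = 6

  [0] addr=0xd1 blk=26 s=2: MISS | VC []
  [1] addr=0x72 blk=14 s=2: MISS | VC [26]
  [2] addr=0x71 blk=14 s=2: L1-HIT | VC [26]
  [3] addr=0x71 blk=14 s=2: L1-HIT | VC [26]
  [4] addr=0x72 blk=14 s=2: L1-HIT | VC [26]
  [5] addr=0x73 blk=14 s=2: L1-HIT | VC [26]
  [6] addr=0x70 blk=14 s=2: L1-HIT | VC [26]
  [7] addr=0x75 blk=14 s=2: L1-HIT | VC [26]
  [8] addr=0x71 blk=14 s=2: L1-HIT | VC [26]
  [9] addr=0x3f blk=7 s=3: MISS | VC [26]
  [10] addr=0x77 blk=14 s=2: L1-HIT | VC [26]
  [11] addr=0x32 blk=6 s=2: MISS | VC [26, 14]
  [12] addr=0x52 blk=10 s=2: MISS | VC [26, 14, 6]
  [13] addr=0x36 blk=6 s=2: VC-HIT | VC [26, 14, 10]
  [14] addr=0x3c blk=7 s=3: L1-HIT | VC [26, 14, 10]
  [15] addr=0x5d blk=11 s=3: MISS | VC [26, 14, 10, 7]
  [16] addr=0x39 blk=7 s=3: VC-HIT | VC [26, 14, 10, 11]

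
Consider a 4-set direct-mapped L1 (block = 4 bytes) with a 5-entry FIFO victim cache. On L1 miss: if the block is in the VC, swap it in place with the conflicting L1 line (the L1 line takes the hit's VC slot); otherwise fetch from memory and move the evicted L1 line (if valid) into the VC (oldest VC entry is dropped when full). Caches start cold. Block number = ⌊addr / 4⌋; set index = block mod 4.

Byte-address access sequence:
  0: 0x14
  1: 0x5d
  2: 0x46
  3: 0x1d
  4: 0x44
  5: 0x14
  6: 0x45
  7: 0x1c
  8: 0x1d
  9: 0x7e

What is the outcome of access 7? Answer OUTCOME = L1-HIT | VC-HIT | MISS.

  [0] addr=0x14 blk=5 s=1: MISS | VC []
  [1] addr=0x5d blk=23 s=3: MISS | VC []
  [2] addr=0x46 blk=17 s=1: MISS | VC [5]
  [3] addr=0x1d blk=7 s=3: MISS | VC [5, 23]
  [4] addr=0x44 blk=17 s=1: L1-HIT | VC [5, 23]
  [5] addr=0x14 blk=5 s=1: VC-HIT | VC [17, 23]
  [6] addr=0x45 blk=17 s=1: VC-HIT | VC [5, 23]
  [7] addr=0x1c blk=7 s=3: L1-HIT | VC [5, 23]
  [8] addr=0x1d blk=7 s=3: L1-HIT | VC [5, 23]
  [9] addr=0x7e blk=31 s=3: MISS | VC [5, 23, 7]

OUTCOME = L1-HIT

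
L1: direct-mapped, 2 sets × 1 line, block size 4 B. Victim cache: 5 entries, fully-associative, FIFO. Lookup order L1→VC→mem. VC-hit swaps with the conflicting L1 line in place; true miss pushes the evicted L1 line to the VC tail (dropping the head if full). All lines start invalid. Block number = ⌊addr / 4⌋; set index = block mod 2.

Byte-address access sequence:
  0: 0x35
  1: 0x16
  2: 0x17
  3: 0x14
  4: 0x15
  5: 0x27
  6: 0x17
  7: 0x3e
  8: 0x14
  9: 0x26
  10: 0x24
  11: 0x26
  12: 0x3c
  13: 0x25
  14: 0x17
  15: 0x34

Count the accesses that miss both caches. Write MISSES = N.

#0 0x35→b13/s1 MISS; vc=[]
#1 0x16→b5/s1 MISS; vc=[13]
#2 0x17→b5/s1 L1-HIT; vc=[13]
#3 0x14→b5/s1 L1-HIT; vc=[13]
#4 0x15→b5/s1 L1-HIT; vc=[13]
#5 0x27→b9/s1 MISS; vc=[13,5]
#6 0x17→b5/s1 VC-HIT; vc=[13,9]
#7 0x3e→b15/s1 MISS; vc=[13,9,5]
#8 0x14→b5/s1 VC-HIT; vc=[13,9,15]
#9 0x26→b9/s1 VC-HIT; vc=[13,5,15]
#10 0x24→b9/s1 L1-HIT; vc=[13,5,15]
#11 0x26→b9/s1 L1-HIT; vc=[13,5,15]
#12 0x3c→b15/s1 VC-HIT; vc=[13,5,9]
#13 0x25→b9/s1 VC-HIT; vc=[13,5,15]
#14 0x17→b5/s1 VC-HIT; vc=[13,9,15]
#15 0x34→b13/s1 VC-HIT; vc=[5,9,15]

MISSES = 4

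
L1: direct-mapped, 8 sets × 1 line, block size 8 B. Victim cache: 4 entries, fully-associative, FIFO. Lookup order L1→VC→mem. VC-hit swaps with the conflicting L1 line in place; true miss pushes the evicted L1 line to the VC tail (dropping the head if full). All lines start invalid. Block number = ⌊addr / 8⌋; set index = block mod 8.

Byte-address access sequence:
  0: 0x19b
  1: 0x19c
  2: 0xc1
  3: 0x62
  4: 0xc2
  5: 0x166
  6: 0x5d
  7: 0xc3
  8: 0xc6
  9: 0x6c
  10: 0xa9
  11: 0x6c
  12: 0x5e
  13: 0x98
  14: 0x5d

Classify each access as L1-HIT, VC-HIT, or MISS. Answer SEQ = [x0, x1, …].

0: 0x19b (blk 51, set 3) → MISS  vc=[]
1: 0x19c (blk 51, set 3) → L1-HIT  vc=[]
2: 0xc1 (blk 24, set 0) → MISS  vc=[]
3: 0x62 (blk 12, set 4) → MISS  vc=[]
4: 0xc2 (blk 24, set 0) → L1-HIT  vc=[]
5: 0x166 (blk 44, set 4) → MISS  vc=[12]
6: 0x5d (blk 11, set 3) → MISS  vc=[12, 51]
7: 0xc3 (blk 24, set 0) → L1-HIT  vc=[12, 51]
8: 0xc6 (blk 24, set 0) → L1-HIT  vc=[12, 51]
9: 0x6c (blk 13, set 5) → MISS  vc=[12, 51]
10: 0xa9 (blk 21, set 5) → MISS  vc=[12, 51, 13]
11: 0x6c (blk 13, set 5) → VC-HIT  vc=[12, 51, 21]
12: 0x5e (blk 11, set 3) → L1-HIT  vc=[12, 51, 21]
13: 0x98 (blk 19, set 3) → MISS  vc=[12, 51, 21, 11]
14: 0x5d (blk 11, set 3) → VC-HIT  vc=[12, 51, 21, 19]

SEQ = [MISS, L1-HIT, MISS, MISS, L1-HIT, MISS, MISS, L1-HIT, L1-HIT, MISS, MISS, VC-HIT, L1-HIT, MISS, VC-HIT]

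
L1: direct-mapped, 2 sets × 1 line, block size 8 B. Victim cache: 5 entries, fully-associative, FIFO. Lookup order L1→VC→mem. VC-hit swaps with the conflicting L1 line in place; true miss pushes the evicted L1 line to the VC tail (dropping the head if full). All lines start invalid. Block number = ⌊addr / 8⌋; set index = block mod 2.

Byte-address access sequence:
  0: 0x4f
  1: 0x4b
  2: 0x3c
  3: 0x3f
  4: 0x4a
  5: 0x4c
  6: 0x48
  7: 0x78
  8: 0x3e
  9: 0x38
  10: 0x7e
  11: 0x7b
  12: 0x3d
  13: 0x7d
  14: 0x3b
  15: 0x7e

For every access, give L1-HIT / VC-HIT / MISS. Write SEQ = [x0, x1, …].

SEQ = [MISS, L1-HIT, MISS, L1-HIT, VC-HIT, L1-HIT, L1-HIT, MISS, VC-HIT, L1-HIT, VC-HIT, L1-HIT, VC-HIT, VC-HIT, VC-HIT, VC-HIT]

0: 0x4f (blk 9, set 1) → MISS  vc=[]
1: 0x4b (blk 9, set 1) → L1-HIT  vc=[]
2: 0x3c (blk 7, set 1) → MISS  vc=[9]
3: 0x3f (blk 7, set 1) → L1-HIT  vc=[9]
4: 0x4a (blk 9, set 1) → VC-HIT  vc=[7]
5: 0x4c (blk 9, set 1) → L1-HIT  vc=[7]
6: 0x48 (blk 9, set 1) → L1-HIT  vc=[7]
7: 0x78 (blk 15, set 1) → MISS  vc=[7, 9]
8: 0x3e (blk 7, set 1) → VC-HIT  vc=[15, 9]
9: 0x38 (blk 7, set 1) → L1-HIT  vc=[15, 9]
10: 0x7e (blk 15, set 1) → VC-HIT  vc=[7, 9]
11: 0x7b (blk 15, set 1) → L1-HIT  vc=[7, 9]
12: 0x3d (blk 7, set 1) → VC-HIT  vc=[15, 9]
13: 0x7d (blk 15, set 1) → VC-HIT  vc=[7, 9]
14: 0x3b (blk 7, set 1) → VC-HIT  vc=[15, 9]
15: 0x7e (blk 15, set 1) → VC-HIT  vc=[7, 9]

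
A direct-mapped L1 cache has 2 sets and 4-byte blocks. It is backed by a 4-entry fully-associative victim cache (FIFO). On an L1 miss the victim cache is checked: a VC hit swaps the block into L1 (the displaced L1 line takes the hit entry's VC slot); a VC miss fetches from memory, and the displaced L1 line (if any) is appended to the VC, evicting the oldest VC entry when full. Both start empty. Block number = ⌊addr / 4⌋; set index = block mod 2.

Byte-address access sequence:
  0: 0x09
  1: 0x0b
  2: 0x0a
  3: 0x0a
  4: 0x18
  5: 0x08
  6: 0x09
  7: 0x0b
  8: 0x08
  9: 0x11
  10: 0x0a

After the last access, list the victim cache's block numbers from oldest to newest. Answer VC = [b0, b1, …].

VC = [6, 4]

  [0] addr=0x9 blk=2 s=0: MISS | VC []
  [1] addr=0xb blk=2 s=0: L1-HIT | VC []
  [2] addr=0xa blk=2 s=0: L1-HIT | VC []
  [3] addr=0xa blk=2 s=0: L1-HIT | VC []
  [4] addr=0x18 blk=6 s=0: MISS | VC [2]
  [5] addr=0x8 blk=2 s=0: VC-HIT | VC [6]
  [6] addr=0x9 blk=2 s=0: L1-HIT | VC [6]
  [7] addr=0xb blk=2 s=0: L1-HIT | VC [6]
  [8] addr=0x8 blk=2 s=0: L1-HIT | VC [6]
  [9] addr=0x11 blk=4 s=0: MISS | VC [6, 2]
  [10] addr=0xa blk=2 s=0: VC-HIT | VC [6, 4]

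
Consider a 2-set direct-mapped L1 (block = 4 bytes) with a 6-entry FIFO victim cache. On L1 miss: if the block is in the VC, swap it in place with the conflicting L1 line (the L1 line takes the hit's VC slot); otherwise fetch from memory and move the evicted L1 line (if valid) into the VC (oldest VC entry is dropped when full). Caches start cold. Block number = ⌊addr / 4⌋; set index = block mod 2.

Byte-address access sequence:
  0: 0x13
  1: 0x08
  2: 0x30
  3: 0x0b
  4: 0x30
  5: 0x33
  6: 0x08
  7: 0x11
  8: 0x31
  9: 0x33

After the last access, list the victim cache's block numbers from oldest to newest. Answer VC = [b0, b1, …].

VC = [2, 4]

  [0] addr=0x13 blk=4 s=0: MISS | VC []
  [1] addr=0x8 blk=2 s=0: MISS | VC [4]
  [2] addr=0x30 blk=12 s=0: MISS | VC [4, 2]
  [3] addr=0xb blk=2 s=0: VC-HIT | VC [4, 12]
  [4] addr=0x30 blk=12 s=0: VC-HIT | VC [4, 2]
  [5] addr=0x33 blk=12 s=0: L1-HIT | VC [4, 2]
  [6] addr=0x8 blk=2 s=0: VC-HIT | VC [4, 12]
  [7] addr=0x11 blk=4 s=0: VC-HIT | VC [2, 12]
  [8] addr=0x31 blk=12 s=0: VC-HIT | VC [2, 4]
  [9] addr=0x33 blk=12 s=0: L1-HIT | VC [2, 4]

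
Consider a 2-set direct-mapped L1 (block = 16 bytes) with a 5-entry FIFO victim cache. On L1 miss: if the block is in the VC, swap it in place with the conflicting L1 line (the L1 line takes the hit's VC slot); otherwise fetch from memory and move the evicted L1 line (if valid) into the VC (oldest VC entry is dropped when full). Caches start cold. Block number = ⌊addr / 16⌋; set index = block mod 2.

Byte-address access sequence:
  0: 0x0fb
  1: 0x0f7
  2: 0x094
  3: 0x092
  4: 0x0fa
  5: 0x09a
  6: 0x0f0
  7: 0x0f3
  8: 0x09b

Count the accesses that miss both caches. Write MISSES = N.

0: 0xfb (blk 15, set 1) → MISS  vc=[]
1: 0xf7 (blk 15, set 1) → L1-HIT  vc=[]
2: 0x94 (blk 9, set 1) → MISS  vc=[15]
3: 0x92 (blk 9, set 1) → L1-HIT  vc=[15]
4: 0xfa (blk 15, set 1) → VC-HIT  vc=[9]
5: 0x9a (blk 9, set 1) → VC-HIT  vc=[15]
6: 0xf0 (blk 15, set 1) → VC-HIT  vc=[9]
7: 0xf3 (blk 15, set 1) → L1-HIT  vc=[9]
8: 0x9b (blk 9, set 1) → VC-HIT  vc=[15]

MISSES = 2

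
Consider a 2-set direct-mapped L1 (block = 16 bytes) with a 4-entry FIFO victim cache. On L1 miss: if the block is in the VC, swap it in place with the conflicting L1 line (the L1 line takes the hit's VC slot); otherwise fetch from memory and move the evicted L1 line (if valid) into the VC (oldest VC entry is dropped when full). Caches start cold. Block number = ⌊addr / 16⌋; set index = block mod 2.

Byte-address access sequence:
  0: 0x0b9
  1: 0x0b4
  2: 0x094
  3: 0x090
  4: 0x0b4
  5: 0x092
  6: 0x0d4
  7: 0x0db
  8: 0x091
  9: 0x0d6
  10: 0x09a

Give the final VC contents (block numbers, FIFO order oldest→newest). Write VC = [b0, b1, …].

  [0] addr=0xb9 blk=11 s=1: MISS | VC []
  [1] addr=0xb4 blk=11 s=1: L1-HIT | VC []
  [2] addr=0x94 blk=9 s=1: MISS | VC [11]
  [3] addr=0x90 blk=9 s=1: L1-HIT | VC [11]
  [4] addr=0xb4 blk=11 s=1: VC-HIT | VC [9]
  [5] addr=0x92 blk=9 s=1: VC-HIT | VC [11]
  [6] addr=0xd4 blk=13 s=1: MISS | VC [11, 9]
  [7] addr=0xdb blk=13 s=1: L1-HIT | VC [11, 9]
  [8] addr=0x91 blk=9 s=1: VC-HIT | VC [11, 13]
  [9] addr=0xd6 blk=13 s=1: VC-HIT | VC [11, 9]
  [10] addr=0x9a blk=9 s=1: VC-HIT | VC [11, 13]

VC = [11, 13]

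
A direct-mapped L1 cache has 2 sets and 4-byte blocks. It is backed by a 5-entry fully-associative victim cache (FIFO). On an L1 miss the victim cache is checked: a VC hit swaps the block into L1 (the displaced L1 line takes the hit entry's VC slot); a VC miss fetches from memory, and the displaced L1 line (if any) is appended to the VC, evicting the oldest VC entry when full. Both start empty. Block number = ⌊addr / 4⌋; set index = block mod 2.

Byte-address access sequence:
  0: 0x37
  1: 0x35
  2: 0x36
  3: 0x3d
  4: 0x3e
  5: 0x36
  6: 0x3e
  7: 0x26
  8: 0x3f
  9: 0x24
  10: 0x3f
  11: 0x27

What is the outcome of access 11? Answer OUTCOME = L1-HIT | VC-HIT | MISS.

0: 0x37 (blk 13, set 1) → MISS  vc=[]
1: 0x35 (blk 13, set 1) → L1-HIT  vc=[]
2: 0x36 (blk 13, set 1) → L1-HIT  vc=[]
3: 0x3d (blk 15, set 1) → MISS  vc=[13]
4: 0x3e (blk 15, set 1) → L1-HIT  vc=[13]
5: 0x36 (blk 13, set 1) → VC-HIT  vc=[15]
6: 0x3e (blk 15, set 1) → VC-HIT  vc=[13]
7: 0x26 (blk 9, set 1) → MISS  vc=[13, 15]
8: 0x3f (blk 15, set 1) → VC-HIT  vc=[13, 9]
9: 0x24 (blk 9, set 1) → VC-HIT  vc=[13, 15]
10: 0x3f (blk 15, set 1) → VC-HIT  vc=[13, 9]
11: 0x27 (blk 9, set 1) → VC-HIT  vc=[13, 15]

OUTCOME = VC-HIT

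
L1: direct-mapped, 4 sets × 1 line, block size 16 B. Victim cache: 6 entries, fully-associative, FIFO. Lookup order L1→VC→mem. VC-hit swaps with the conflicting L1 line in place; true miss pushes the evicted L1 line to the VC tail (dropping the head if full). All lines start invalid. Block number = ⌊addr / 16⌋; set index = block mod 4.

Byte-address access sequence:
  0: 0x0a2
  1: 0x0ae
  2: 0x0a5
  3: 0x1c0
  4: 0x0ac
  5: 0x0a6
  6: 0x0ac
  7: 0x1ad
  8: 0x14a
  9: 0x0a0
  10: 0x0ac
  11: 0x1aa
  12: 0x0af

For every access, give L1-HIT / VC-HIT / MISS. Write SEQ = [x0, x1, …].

SEQ = [MISS, L1-HIT, L1-HIT, MISS, L1-HIT, L1-HIT, L1-HIT, MISS, MISS, VC-HIT, L1-HIT, VC-HIT, VC-HIT]

0: 0xa2 (blk 10, set 2) → MISS  vc=[]
1: 0xae (blk 10, set 2) → L1-HIT  vc=[]
2: 0xa5 (blk 10, set 2) → L1-HIT  vc=[]
3: 0x1c0 (blk 28, set 0) → MISS  vc=[]
4: 0xac (blk 10, set 2) → L1-HIT  vc=[]
5: 0xa6 (blk 10, set 2) → L1-HIT  vc=[]
6: 0xac (blk 10, set 2) → L1-HIT  vc=[]
7: 0x1ad (blk 26, set 2) → MISS  vc=[10]
8: 0x14a (blk 20, set 0) → MISS  vc=[10, 28]
9: 0xa0 (blk 10, set 2) → VC-HIT  vc=[26, 28]
10: 0xac (blk 10, set 2) → L1-HIT  vc=[26, 28]
11: 0x1aa (blk 26, set 2) → VC-HIT  vc=[10, 28]
12: 0xaf (blk 10, set 2) → VC-HIT  vc=[26, 28]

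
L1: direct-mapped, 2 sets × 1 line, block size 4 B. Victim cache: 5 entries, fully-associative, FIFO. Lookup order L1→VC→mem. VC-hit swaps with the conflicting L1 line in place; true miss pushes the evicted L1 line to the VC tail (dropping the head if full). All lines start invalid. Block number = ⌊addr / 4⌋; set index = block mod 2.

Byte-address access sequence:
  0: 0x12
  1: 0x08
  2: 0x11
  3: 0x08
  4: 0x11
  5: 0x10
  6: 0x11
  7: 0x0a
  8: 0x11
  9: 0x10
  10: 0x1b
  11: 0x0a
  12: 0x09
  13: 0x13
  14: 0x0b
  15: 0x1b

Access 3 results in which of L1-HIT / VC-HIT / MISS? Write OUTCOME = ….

OUTCOME = VC-HIT

#0 0x12→b4/s0 MISS; vc=[]
#1 0x8→b2/s0 MISS; vc=[4]
#2 0x11→b4/s0 VC-HIT; vc=[2]
#3 0x8→b2/s0 VC-HIT; vc=[4]
#4 0x11→b4/s0 VC-HIT; vc=[2]
#5 0x10→b4/s0 L1-HIT; vc=[2]
#6 0x11→b4/s0 L1-HIT; vc=[2]
#7 0xa→b2/s0 VC-HIT; vc=[4]
#8 0x11→b4/s0 VC-HIT; vc=[2]
#9 0x10→b4/s0 L1-HIT; vc=[2]
#10 0x1b→b6/s0 MISS; vc=[2,4]
#11 0xa→b2/s0 VC-HIT; vc=[6,4]
#12 0x9→b2/s0 L1-HIT; vc=[6,4]
#13 0x13→b4/s0 VC-HIT; vc=[6,2]
#14 0xb→b2/s0 VC-HIT; vc=[6,4]
#15 0x1b→b6/s0 VC-HIT; vc=[2,4]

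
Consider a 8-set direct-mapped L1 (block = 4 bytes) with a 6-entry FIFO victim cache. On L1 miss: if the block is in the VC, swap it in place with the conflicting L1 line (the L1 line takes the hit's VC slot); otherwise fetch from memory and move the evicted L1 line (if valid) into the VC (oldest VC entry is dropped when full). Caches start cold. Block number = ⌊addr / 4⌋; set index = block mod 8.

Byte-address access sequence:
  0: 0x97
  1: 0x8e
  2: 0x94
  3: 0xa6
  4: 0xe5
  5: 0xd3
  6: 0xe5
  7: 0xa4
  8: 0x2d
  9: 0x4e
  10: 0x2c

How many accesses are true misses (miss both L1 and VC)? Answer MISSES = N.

MISSES = 7

#0 0x97→b37/s5 MISS; vc=[]
#1 0x8e→b35/s3 MISS; vc=[]
#2 0x94→b37/s5 L1-HIT; vc=[]
#3 0xa6→b41/s1 MISS; vc=[]
#4 0xe5→b57/s1 MISS; vc=[41]
#5 0xd3→b52/s4 MISS; vc=[41]
#6 0xe5→b57/s1 L1-HIT; vc=[41]
#7 0xa4→b41/s1 VC-HIT; vc=[57]
#8 0x2d→b11/s3 MISS; vc=[57,35]
#9 0x4e→b19/s3 MISS; vc=[57,35,11]
#10 0x2c→b11/s3 VC-HIT; vc=[57,35,19]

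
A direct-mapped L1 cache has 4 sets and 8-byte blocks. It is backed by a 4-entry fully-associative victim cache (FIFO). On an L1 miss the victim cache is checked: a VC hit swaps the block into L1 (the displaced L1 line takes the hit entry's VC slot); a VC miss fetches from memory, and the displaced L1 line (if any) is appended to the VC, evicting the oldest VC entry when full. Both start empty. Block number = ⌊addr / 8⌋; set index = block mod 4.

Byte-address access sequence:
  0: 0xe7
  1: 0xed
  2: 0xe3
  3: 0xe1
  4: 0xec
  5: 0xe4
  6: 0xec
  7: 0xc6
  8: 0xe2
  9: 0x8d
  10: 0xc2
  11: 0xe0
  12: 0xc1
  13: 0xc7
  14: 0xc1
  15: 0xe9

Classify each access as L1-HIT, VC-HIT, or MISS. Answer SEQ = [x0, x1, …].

SEQ = [MISS, MISS, L1-HIT, L1-HIT, L1-HIT, L1-HIT, L1-HIT, MISS, VC-HIT, MISS, VC-HIT, VC-HIT, VC-HIT, L1-HIT, L1-HIT, VC-HIT]

0: 0xe7 (blk 28, set 0) → MISS  vc=[]
1: 0xed (blk 29, set 1) → MISS  vc=[]
2: 0xe3 (blk 28, set 0) → L1-HIT  vc=[]
3: 0xe1 (blk 28, set 0) → L1-HIT  vc=[]
4: 0xec (blk 29, set 1) → L1-HIT  vc=[]
5: 0xe4 (blk 28, set 0) → L1-HIT  vc=[]
6: 0xec (blk 29, set 1) → L1-HIT  vc=[]
7: 0xc6 (blk 24, set 0) → MISS  vc=[28]
8: 0xe2 (blk 28, set 0) → VC-HIT  vc=[24]
9: 0x8d (blk 17, set 1) → MISS  vc=[24, 29]
10: 0xc2 (blk 24, set 0) → VC-HIT  vc=[28, 29]
11: 0xe0 (blk 28, set 0) → VC-HIT  vc=[24, 29]
12: 0xc1 (blk 24, set 0) → VC-HIT  vc=[28, 29]
13: 0xc7 (blk 24, set 0) → L1-HIT  vc=[28, 29]
14: 0xc1 (blk 24, set 0) → L1-HIT  vc=[28, 29]
15: 0xe9 (blk 29, set 1) → VC-HIT  vc=[28, 17]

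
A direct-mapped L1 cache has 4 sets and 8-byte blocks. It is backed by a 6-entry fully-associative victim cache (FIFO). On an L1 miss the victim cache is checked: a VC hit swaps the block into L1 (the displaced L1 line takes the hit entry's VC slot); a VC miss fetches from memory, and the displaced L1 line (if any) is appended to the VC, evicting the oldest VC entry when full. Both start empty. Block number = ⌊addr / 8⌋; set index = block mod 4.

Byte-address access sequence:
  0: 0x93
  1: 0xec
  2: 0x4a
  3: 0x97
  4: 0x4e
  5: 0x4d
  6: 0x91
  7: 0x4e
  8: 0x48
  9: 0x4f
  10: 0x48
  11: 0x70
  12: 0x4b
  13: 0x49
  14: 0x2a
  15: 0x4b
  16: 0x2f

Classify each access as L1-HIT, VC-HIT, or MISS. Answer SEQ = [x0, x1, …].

0: 0x93 (blk 18, set 2) → MISS  vc=[]
1: 0xec (blk 29, set 1) → MISS  vc=[]
2: 0x4a (blk 9, set 1) → MISS  vc=[29]
3: 0x97 (blk 18, set 2) → L1-HIT  vc=[29]
4: 0x4e (blk 9, set 1) → L1-HIT  vc=[29]
5: 0x4d (blk 9, set 1) → L1-HIT  vc=[29]
6: 0x91 (blk 18, set 2) → L1-HIT  vc=[29]
7: 0x4e (blk 9, set 1) → L1-HIT  vc=[29]
8: 0x48 (blk 9, set 1) → L1-HIT  vc=[29]
9: 0x4f (blk 9, set 1) → L1-HIT  vc=[29]
10: 0x48 (blk 9, set 1) → L1-HIT  vc=[29]
11: 0x70 (blk 14, set 2) → MISS  vc=[29, 18]
12: 0x4b (blk 9, set 1) → L1-HIT  vc=[29, 18]
13: 0x49 (blk 9, set 1) → L1-HIT  vc=[29, 18]
14: 0x2a (blk 5, set 1) → MISS  vc=[29, 18, 9]
15: 0x4b (blk 9, set 1) → VC-HIT  vc=[29, 18, 5]
16: 0x2f (blk 5, set 1) → VC-HIT  vc=[29, 18, 9]

SEQ = [MISS, MISS, MISS, L1-HIT, L1-HIT, L1-HIT, L1-HIT, L1-HIT, L1-HIT, L1-HIT, L1-HIT, MISS, L1-HIT, L1-HIT, MISS, VC-HIT, VC-HIT]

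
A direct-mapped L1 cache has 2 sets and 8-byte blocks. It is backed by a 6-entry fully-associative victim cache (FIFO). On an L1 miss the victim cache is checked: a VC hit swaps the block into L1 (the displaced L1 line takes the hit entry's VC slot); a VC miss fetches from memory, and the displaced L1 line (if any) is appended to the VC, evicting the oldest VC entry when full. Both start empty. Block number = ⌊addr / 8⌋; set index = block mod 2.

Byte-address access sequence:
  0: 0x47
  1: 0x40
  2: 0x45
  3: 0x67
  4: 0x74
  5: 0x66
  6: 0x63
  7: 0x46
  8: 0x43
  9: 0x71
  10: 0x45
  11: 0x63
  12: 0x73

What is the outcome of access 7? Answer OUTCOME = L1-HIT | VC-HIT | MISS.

  [0] addr=0x47 blk=8 s=0: MISS | VC []
  [1] addr=0x40 blk=8 s=0: L1-HIT | VC []
  [2] addr=0x45 blk=8 s=0: L1-HIT | VC []
  [3] addr=0x67 blk=12 s=0: MISS | VC [8]
  [4] addr=0x74 blk=14 s=0: MISS | VC [8, 12]
  [5] addr=0x66 blk=12 s=0: VC-HIT | VC [8, 14]
  [6] addr=0x63 blk=12 s=0: L1-HIT | VC [8, 14]
  [7] addr=0x46 blk=8 s=0: VC-HIT | VC [12, 14]
  [8] addr=0x43 blk=8 s=0: L1-HIT | VC [12, 14]
  [9] addr=0x71 blk=14 s=0: VC-HIT | VC [12, 8]
  [10] addr=0x45 blk=8 s=0: VC-HIT | VC [12, 14]
  [11] addr=0x63 blk=12 s=0: VC-HIT | VC [8, 14]
  [12] addr=0x73 blk=14 s=0: VC-HIT | VC [8, 12]

OUTCOME = VC-HIT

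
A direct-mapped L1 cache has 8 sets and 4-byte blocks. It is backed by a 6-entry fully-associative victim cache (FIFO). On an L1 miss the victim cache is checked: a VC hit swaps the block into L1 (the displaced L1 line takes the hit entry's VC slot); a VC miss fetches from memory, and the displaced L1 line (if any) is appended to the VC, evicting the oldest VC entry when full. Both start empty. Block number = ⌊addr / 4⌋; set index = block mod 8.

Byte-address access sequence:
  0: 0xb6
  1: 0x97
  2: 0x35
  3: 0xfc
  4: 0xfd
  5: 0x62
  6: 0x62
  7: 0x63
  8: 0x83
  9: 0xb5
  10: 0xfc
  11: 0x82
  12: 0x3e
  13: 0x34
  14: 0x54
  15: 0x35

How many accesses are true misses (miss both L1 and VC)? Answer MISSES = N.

MISSES = 8

#0 0xb6→b45/s5 MISS; vc=[]
#1 0x97→b37/s5 MISS; vc=[45]
#2 0x35→b13/s5 MISS; vc=[45,37]
#3 0xfc→b63/s7 MISS; vc=[45,37]
#4 0xfd→b63/s7 L1-HIT; vc=[45,37]
#5 0x62→b24/s0 MISS; vc=[45,37]
#6 0x62→b24/s0 L1-HIT; vc=[45,37]
#7 0x63→b24/s0 L1-HIT; vc=[45,37]
#8 0x83→b32/s0 MISS; vc=[45,37,24]
#9 0xb5→b45/s5 VC-HIT; vc=[13,37,24]
#10 0xfc→b63/s7 L1-HIT; vc=[13,37,24]
#11 0x82→b32/s0 L1-HIT; vc=[13,37,24]
#12 0x3e→b15/s7 MISS; vc=[13,37,24,63]
#13 0x34→b13/s5 VC-HIT; vc=[45,37,24,63]
#14 0x54→b21/s5 MISS; vc=[45,37,24,63,13]
#15 0x35→b13/s5 VC-HIT; vc=[45,37,24,63,21]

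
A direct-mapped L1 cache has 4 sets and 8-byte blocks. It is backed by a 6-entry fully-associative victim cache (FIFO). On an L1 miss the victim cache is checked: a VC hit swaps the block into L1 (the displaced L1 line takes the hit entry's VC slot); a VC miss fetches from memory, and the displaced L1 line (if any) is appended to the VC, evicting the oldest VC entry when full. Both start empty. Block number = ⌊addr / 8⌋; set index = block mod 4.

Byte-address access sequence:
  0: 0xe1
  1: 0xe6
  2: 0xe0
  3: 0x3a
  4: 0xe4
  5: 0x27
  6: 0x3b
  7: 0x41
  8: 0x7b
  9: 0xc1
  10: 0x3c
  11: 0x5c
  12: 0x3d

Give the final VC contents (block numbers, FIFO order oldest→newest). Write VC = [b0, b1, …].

#0 0xe1→b28/s0 MISS; vc=[]
#1 0xe6→b28/s0 L1-HIT; vc=[]
#2 0xe0→b28/s0 L1-HIT; vc=[]
#3 0x3a→b7/s3 MISS; vc=[]
#4 0xe4→b28/s0 L1-HIT; vc=[]
#5 0x27→b4/s0 MISS; vc=[28]
#6 0x3b→b7/s3 L1-HIT; vc=[28]
#7 0x41→b8/s0 MISS; vc=[28,4]
#8 0x7b→b15/s3 MISS; vc=[28,4,7]
#9 0xc1→b24/s0 MISS; vc=[28,4,7,8]
#10 0x3c→b7/s3 VC-HIT; vc=[28,4,15,8]
#11 0x5c→b11/s3 MISS; vc=[28,4,15,8,7]
#12 0x3d→b7/s3 VC-HIT; vc=[28,4,15,8,11]

VC = [28, 4, 15, 8, 11]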